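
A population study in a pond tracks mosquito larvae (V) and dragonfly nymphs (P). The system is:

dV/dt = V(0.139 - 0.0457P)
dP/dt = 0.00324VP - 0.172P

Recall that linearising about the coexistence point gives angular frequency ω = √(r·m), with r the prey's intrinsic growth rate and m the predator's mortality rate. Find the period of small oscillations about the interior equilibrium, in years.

Here r = 0.139 and m = 0.172, so r·m = 0.0239.
ω = √0.0239 = 0.155 per year, hence T = 2π/ω ≈ 40.6 years.

T ≈ 40.6 years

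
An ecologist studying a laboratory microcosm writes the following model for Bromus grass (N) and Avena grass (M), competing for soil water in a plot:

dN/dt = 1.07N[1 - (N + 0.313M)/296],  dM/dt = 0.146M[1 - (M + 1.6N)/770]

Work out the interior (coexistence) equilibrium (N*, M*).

N* ≈ 110, M* ≈ 594

Setting both brackets to zero gives the nullclines N + 0.313M = 296 and 1.6N + M = 770.
Substituting M = 770 - 1.6N into the first: N(1 - 0.313·1.6) = 296 - 0.313·770.
So N* = 55/0.499 = 110, and then M* = 770 - 1.6·110 = 594.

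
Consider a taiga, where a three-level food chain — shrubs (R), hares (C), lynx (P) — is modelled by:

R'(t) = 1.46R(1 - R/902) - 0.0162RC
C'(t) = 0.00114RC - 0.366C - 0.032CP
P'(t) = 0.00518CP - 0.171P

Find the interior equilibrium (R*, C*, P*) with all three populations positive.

From dP/dt = 0: 0.00518C* = 0.171, so C* = 33.
From dR/dt = 0: 1.46(1 - R*/902) = 0.0162·33, giving R* = 902·(1 - 0.366) = 572.
From dC/dt = 0: 0.00114·572 - 0.366 = 0.032P*, so P* = 0.286/0.032 = 8.93.

R* ≈ 572, C* ≈ 33, P* ≈ 8.93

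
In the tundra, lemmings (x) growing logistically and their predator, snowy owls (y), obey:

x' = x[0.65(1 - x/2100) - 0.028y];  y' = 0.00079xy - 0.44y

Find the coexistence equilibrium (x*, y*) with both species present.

From dy/dt = 0 with y > 0: 0.00079x* = 0.44, so x* = 557.
Substitute into dx/dt = 0: 0.65(1 - 557/2100) = 0.028y*.
The bracket is 0.735, giving y* = 0.478/0.028 = 17.1.

x* ≈ 557, y* ≈ 17.1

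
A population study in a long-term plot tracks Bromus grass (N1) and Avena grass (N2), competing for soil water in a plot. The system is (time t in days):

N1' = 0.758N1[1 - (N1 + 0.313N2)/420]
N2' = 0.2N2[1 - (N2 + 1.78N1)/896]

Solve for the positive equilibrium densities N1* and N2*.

N1* ≈ 315, N2* ≈ 335

Setting both brackets to zero gives the nullclines N1 + 0.313N2 = 420 and 1.78N1 + N2 = 896.
Substituting N2 = 896 - 1.78N1 into the first: N1(1 - 0.313·1.78) = 420 - 0.313·896.
So N1* = 140/0.443 = 315, and then N2* = 896 - 1.78·315 = 335.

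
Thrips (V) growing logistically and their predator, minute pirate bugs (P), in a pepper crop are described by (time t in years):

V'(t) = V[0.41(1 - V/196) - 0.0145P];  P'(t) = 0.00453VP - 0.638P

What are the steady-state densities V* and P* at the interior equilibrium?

From dP/dt = 0 with P > 0: 0.00453V* = 0.638, so V* = 141.
Substitute into dV/dt = 0: 0.41(1 - 141/196) = 0.0145P*.
The bracket is 0.281, giving P* = 0.115/0.0145 = 7.96.

V* ≈ 141, P* ≈ 7.96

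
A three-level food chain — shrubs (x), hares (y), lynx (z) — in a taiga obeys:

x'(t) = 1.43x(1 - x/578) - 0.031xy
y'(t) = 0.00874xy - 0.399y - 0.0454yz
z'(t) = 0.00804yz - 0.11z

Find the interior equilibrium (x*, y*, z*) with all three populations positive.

From dz/dt = 0: 0.00804y* = 0.11, so y* = 13.7.
From dx/dt = 0: 1.43(1 - x*/578) = 0.031·13.7, giving x* = 578·(1 - 0.297) = 407.
From dy/dt = 0: 0.00874·407 - 0.399 = 0.0454z*, so z* = 3.15/0.0454 = 69.5.

x* ≈ 407, y* ≈ 13.7, z* ≈ 69.5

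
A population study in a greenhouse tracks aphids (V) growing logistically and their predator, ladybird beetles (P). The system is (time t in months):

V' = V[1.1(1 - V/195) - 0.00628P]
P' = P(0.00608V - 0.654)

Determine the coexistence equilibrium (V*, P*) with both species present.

V* ≈ 108, P* ≈ 78.5

From dP/dt = 0 with P > 0: 0.00608V* = 0.654, so V* = 108.
Substitute into dV/dt = 0: 1.1(1 - 108/195) = 0.00628P*.
The bracket is 0.448, giving P* = 0.493/0.00628 = 78.5.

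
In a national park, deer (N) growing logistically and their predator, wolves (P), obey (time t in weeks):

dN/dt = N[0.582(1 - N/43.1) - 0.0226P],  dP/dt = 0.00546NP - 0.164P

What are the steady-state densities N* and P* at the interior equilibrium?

From dP/dt = 0 with P > 0: 0.00546N* = 0.164, so N* = 30.
Substitute into dN/dt = 0: 0.582(1 - 30/43.1) = 0.0226P*.
The bracket is 0.303, giving P* = 0.176/0.0226 = 7.81.

N* ≈ 30, P* ≈ 7.81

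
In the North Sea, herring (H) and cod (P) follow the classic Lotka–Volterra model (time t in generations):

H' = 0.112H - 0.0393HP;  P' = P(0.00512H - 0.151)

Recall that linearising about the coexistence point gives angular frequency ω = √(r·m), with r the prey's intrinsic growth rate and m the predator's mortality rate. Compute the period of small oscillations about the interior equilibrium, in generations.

Here r = 0.112 and m = 0.151, so r·m = 0.0169.
ω = √0.0169 = 0.13 per generation, hence T = 2π/ω ≈ 48.3 generations.

T ≈ 48.3 generations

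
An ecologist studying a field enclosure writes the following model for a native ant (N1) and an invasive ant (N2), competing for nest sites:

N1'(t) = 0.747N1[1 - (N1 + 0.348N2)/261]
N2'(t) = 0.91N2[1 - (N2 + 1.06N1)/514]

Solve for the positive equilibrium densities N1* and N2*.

Setting both brackets to zero gives the nullclines N1 + 0.348N2 = 261 and 1.06N1 + N2 = 514.
Substituting N2 = 514 - 1.06N1 into the first: N1(1 - 0.348·1.06) = 261 - 0.348·514.
So N1* = 82.1/0.631 = 130, and then N2* = 514 - 1.06·130 = 376.

N1* ≈ 130, N2* ≈ 376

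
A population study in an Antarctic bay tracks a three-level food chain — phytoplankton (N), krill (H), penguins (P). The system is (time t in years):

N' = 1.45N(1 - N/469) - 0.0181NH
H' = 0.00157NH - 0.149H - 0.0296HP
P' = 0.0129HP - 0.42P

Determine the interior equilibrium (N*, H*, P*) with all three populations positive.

From dP/dt = 0: 0.0129H* = 0.42, so H* = 32.6.
From dN/dt = 0: 1.45(1 - N*/469) = 0.0181·32.6, giving N* = 469·(1 - 0.406) = 278.
From dH/dt = 0: 0.00157·278 - 0.149 = 0.0296P*, so P* = 0.288/0.0296 = 9.73.

N* ≈ 278, H* ≈ 32.6, P* ≈ 9.73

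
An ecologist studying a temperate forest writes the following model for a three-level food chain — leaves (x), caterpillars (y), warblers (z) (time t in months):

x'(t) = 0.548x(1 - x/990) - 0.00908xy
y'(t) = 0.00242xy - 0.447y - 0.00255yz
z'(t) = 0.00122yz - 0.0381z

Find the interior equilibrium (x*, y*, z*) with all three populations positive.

x* ≈ 478, y* ≈ 31.2, z* ≈ 278

From dz/dt = 0: 0.00122y* = 0.0381, so y* = 31.2.
From dx/dt = 0: 0.548(1 - x*/990) = 0.00908·31.2, giving x* = 990·(1 - 0.517) = 478.
From dy/dt = 0: 0.00242·478 - 0.447 = 0.00255z*, so z* = 0.709/0.00255 = 278.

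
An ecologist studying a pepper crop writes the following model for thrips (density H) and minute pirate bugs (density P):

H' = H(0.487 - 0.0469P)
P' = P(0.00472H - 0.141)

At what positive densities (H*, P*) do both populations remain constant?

Set dP/dt = 0 with P > 0: 0.00472H - 0.141 = 0, so H* = 0.141/0.00472 = 29.9.
Set dH/dt = 0 with H > 0: 0.487 - 0.0469P = 0, so P* = 0.487/0.0469 = 10.4.

H* ≈ 29.9, P* ≈ 10.4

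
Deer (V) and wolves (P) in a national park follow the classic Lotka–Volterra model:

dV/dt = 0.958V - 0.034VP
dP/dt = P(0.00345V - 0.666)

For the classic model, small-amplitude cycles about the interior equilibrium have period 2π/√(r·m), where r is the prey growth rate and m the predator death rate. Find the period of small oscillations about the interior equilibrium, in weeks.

Here r = 0.958 and m = 0.666, so r·m = 0.638.
ω = √0.638 = 0.799 per week, hence T = 2π/ω ≈ 7.87 weeks.

T ≈ 7.87 weeks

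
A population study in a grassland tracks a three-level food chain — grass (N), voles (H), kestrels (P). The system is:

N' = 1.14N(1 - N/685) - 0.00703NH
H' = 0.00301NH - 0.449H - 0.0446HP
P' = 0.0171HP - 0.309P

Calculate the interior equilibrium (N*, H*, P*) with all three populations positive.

From dP/dt = 0: 0.0171H* = 0.309, so H* = 18.1.
From dN/dt = 0: 1.14(1 - N*/685) = 0.00703·18.1, giving N* = 685·(1 - 0.111) = 609.
From dH/dt = 0: 0.00301·609 - 0.449 = 0.0446P*, so P* = 1.38/0.0446 = 31.

N* ≈ 609, H* ≈ 18.1, P* ≈ 31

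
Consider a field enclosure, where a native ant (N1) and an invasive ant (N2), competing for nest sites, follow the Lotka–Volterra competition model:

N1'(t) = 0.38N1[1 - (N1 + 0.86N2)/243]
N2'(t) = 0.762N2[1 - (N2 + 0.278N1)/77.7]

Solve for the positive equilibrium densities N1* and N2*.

N1* ≈ 232, N2* ≈ 13.3

Setting both brackets to zero gives the nullclines N1 + 0.86N2 = 243 and 0.278N1 + N2 = 77.7.
Substituting N2 = 77.7 - 0.278N1 into the first: N1(1 - 0.86·0.278) = 243 - 0.86·77.7.
So N1* = 176/0.761 = 232, and then N2* = 77.7 - 0.278·232 = 13.3.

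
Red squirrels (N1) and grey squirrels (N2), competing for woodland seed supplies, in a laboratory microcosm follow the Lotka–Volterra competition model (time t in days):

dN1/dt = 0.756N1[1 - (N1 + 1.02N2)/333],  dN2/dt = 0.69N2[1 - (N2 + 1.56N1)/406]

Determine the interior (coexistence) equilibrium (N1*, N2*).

N1* ≈ 137, N2* ≈ 192

Setting both brackets to zero gives the nullclines N1 + 1.02N2 = 333 and 1.56N1 + N2 = 406.
Substituting N2 = 406 - 1.56N1 into the first: N1(1 - 1.02·1.56) = 333 - 1.02·406.
So N1* = -81.1/-0.591 = 137, and then N2* = 406 - 1.56·137 = 192.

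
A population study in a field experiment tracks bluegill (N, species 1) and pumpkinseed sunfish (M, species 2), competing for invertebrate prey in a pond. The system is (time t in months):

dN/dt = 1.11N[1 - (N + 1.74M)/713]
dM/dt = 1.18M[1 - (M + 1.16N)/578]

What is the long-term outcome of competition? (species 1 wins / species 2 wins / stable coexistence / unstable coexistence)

Compare the nullcline intercepts: K1/α12 = 713/1.74 = 410 < K2 = 578; K2/α21 = 578/1.16 = 498 < K1 = 713.
Since both are reversed, neither can invade when rare; the interior point is a saddle.

unstable coexistence (outcome depends on initial conditions)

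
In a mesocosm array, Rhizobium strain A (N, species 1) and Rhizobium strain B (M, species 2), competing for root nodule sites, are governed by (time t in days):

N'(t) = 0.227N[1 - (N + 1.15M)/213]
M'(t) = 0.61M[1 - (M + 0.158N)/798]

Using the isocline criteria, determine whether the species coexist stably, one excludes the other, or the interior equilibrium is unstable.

species 2 excludes species 1

Compare the nullcline intercepts: K1/α12 = 213/1.15 = 185 < K2 = 798; K2/α21 = 798/0.158 = 5050 > K1 = 213.
Since the inequalities point opposite ways, species 2 can invade but species 1 cannot.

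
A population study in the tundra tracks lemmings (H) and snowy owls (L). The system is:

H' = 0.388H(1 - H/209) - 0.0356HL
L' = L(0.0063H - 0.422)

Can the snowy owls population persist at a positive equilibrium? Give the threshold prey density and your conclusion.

Threshold H = 67; K > 67, so yes, the predator persists.

The predator equation gives dL/dt > 0 only when H > 0.422/0.0063 = 67.
Without the predator, H → K = 209. Since 209 > 67, the predator can invade and persist.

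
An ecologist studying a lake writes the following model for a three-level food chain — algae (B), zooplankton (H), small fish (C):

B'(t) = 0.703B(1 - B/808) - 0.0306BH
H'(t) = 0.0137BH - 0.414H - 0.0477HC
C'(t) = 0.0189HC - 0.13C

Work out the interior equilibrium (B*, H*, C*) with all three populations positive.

From dC/dt = 0: 0.0189H* = 0.13, so H* = 6.88.
From dB/dt = 0: 0.703(1 - B*/808) = 0.0306·6.88, giving B* = 808·(1 - 0.299) = 566.
From dH/dt = 0: 0.0137·566 - 0.414 = 0.0477C*, so C* = 7.34/0.0477 = 154.

B* ≈ 566, H* ≈ 6.88, C* ≈ 154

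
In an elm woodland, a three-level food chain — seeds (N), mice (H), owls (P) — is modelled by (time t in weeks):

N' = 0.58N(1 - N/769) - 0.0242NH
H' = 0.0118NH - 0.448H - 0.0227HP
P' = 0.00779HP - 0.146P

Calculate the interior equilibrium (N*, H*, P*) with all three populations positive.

From dP/dt = 0: 0.00779H* = 0.146, so H* = 18.7.
From dN/dt = 0: 0.58(1 - N*/769) = 0.0242·18.7, giving N* = 769·(1 - 0.782) = 168.
From dH/dt = 0: 0.0118·168 - 0.448 = 0.0227P*, so P* = 1.53/0.0227 = 67.4.

N* ≈ 168, H* ≈ 18.7, P* ≈ 67.4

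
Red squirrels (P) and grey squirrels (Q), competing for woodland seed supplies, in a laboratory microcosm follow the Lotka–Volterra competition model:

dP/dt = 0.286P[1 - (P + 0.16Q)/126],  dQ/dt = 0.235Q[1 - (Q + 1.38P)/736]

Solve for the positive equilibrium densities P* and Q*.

Setting both brackets to zero gives the nullclines P + 0.16Q = 126 and 1.38P + Q = 736.
Substituting Q = 736 - 1.38P into the first: P(1 - 0.16·1.38) = 126 - 0.16·736.
So P* = 8.24/0.779 = 10.6, and then Q* = 736 - 1.38·10.6 = 721.

P* ≈ 10.6, Q* ≈ 721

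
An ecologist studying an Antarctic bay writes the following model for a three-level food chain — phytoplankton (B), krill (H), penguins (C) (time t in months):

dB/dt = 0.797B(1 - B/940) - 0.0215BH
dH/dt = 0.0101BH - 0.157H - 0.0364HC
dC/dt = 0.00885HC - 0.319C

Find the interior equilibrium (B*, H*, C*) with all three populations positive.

From dC/dt = 0: 0.00885H* = 0.319, so H* = 36.
From dB/dt = 0: 0.797(1 - B*/940) = 0.0215·36, giving B* = 940·(1 - 0.972) = 26.
From dH/dt = 0: 0.0101·26 - 0.157 = 0.0364C*, so C* = 0.105/0.0364 = 2.9.

B* ≈ 26, H* ≈ 36, C* ≈ 2.9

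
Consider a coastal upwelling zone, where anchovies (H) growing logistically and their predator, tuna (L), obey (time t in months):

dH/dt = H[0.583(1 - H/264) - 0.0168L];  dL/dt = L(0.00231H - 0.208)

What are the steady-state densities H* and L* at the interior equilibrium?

H* ≈ 90, L* ≈ 22.9

From dL/dt = 0 with L > 0: 0.00231H* = 0.208, so H* = 90.
Substitute into dH/dt = 0: 0.583(1 - 90/264) = 0.0168L*.
The bracket is 0.659, giving L* = 0.384/0.0168 = 22.9.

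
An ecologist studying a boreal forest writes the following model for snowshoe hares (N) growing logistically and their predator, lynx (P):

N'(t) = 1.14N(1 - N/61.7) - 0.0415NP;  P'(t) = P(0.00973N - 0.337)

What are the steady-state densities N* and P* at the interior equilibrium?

N* ≈ 34.6, P* ≈ 12

From dP/dt = 0 with P > 0: 0.00973N* = 0.337, so N* = 34.6.
Substitute into dN/dt = 0: 1.14(1 - 34.6/61.7) = 0.0415P*.
The bracket is 0.439, giving P* = 0.5/0.0415 = 12.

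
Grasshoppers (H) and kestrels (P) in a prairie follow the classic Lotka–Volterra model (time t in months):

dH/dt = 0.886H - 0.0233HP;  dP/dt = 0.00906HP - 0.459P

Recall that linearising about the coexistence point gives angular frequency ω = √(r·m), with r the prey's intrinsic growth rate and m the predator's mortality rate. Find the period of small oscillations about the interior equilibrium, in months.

Here r = 0.886 and m = 0.459, so r·m = 0.407.
ω = √0.407 = 0.638 per month, hence T = 2π/ω ≈ 9.85 months.

T ≈ 9.85 months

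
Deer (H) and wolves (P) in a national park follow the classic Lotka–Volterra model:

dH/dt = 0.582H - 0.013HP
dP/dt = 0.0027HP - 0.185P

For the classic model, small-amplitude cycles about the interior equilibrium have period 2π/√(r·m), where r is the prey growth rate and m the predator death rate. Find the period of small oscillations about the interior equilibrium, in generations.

T ≈ 19.1 generations

Here r = 0.582 and m = 0.185, so r·m = 0.108.
ω = √0.108 = 0.328 per generation, hence T = 2π/ω ≈ 19.1 generations.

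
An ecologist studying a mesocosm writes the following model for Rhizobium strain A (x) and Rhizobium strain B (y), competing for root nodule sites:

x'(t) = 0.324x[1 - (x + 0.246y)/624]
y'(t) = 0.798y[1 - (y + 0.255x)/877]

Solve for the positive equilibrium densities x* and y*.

x* ≈ 436, y* ≈ 766

Setting both brackets to zero gives the nullclines x + 0.246y = 624 and 0.255x + y = 877.
Substituting y = 877 - 0.255x into the first: x(1 - 0.246·0.255) = 624 - 0.246·877.
So x* = 408/0.937 = 436, and then y* = 877 - 0.255·436 = 766.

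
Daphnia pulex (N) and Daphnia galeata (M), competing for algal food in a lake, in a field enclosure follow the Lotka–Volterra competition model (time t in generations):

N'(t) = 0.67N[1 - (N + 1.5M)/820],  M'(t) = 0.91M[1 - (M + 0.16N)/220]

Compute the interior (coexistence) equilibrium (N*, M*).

N* ≈ 645, M* ≈ 117

Setting both brackets to zero gives the nullclines N + 1.5M = 820 and 0.16N + M = 220.
Substituting M = 220 - 0.16N into the first: N(1 - 1.5·0.16) = 820 - 1.5·220.
So N* = 490/0.76 = 645, and then M* = 220 - 0.16·645 = 117.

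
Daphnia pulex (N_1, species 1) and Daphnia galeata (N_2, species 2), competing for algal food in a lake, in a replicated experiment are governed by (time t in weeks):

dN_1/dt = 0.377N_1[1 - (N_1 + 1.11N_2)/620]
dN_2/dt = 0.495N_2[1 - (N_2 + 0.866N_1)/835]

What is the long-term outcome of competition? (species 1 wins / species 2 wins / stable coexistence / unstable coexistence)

Compare the nullcline intercepts: K1/α12 = 620/1.11 = 559 < K2 = 835; K2/α21 = 835/0.866 = 964 > K1 = 620.
Since the inequalities point opposite ways, species 2 can invade but species 1 cannot.

species 2 excludes species 1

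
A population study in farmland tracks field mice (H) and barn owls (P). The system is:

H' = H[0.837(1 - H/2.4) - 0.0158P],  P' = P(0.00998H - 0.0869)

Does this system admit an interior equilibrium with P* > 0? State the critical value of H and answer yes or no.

Threshold H = 8.71; K < 8.71, so no, the predator goes extinct.

The predator equation gives dP/dt > 0 only when H > 0.0869/0.00998 = 8.71.
Without the predator, H → K = 2.4. Since 2.4 < 8.71, the predator cannot invade.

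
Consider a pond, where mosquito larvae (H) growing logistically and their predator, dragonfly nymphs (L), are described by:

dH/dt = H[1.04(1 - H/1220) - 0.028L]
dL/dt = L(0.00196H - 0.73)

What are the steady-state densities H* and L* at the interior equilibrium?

H* ≈ 372, L* ≈ 25.8

From dL/dt = 0 with L > 0: 0.00196H* = 0.73, so H* = 372.
Substitute into dH/dt = 0: 1.04(1 - 372/1220) = 0.028L*.
The bracket is 0.695, giving L* = 0.723/0.028 = 25.8.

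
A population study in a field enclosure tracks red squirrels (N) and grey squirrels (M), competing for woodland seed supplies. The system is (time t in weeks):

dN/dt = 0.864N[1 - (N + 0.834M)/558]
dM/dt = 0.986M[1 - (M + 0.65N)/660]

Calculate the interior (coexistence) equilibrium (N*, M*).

N* ≈ 16.5, M* ≈ 649

Setting both brackets to zero gives the nullclines N + 0.834M = 558 and 0.65N + M = 660.
Substituting M = 660 - 0.65N into the first: N(1 - 0.834·0.65) = 558 - 0.834·660.
So N* = 7.56/0.458 = 16.5, and then M* = 660 - 0.65·16.5 = 649.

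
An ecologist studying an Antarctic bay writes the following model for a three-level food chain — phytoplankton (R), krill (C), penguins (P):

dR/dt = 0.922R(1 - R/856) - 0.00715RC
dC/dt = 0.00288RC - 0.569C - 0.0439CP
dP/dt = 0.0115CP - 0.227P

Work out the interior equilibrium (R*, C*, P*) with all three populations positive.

From dP/dt = 0: 0.0115C* = 0.227, so C* = 19.7.
From dR/dt = 0: 0.922(1 - R*/856) = 0.00715·19.7, giving R* = 856·(1 - 0.153) = 725.
From dC/dt = 0: 0.00288·725 - 0.569 = 0.0439P*, so P* = 1.52/0.0439 = 34.6.

R* ≈ 725, C* ≈ 19.7, P* ≈ 34.6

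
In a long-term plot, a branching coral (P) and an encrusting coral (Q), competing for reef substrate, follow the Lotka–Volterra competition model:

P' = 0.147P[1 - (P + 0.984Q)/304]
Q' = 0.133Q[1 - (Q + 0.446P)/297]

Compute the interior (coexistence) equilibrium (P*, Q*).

Setting both brackets to zero gives the nullclines P + 0.984Q = 304 and 0.446P + Q = 297.
Substituting Q = 297 - 0.446P into the first: P(1 - 0.984·0.446) = 304 - 0.984·297.
So P* = 11.8/0.561 = 20.9, and then Q* = 297 - 0.446·20.9 = 288.

P* ≈ 20.9, Q* ≈ 288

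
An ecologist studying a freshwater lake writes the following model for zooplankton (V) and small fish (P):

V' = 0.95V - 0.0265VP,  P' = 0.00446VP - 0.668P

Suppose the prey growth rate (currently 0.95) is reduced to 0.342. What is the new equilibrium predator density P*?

P* ≈ 12.9

At the interior fixed point, setting dV/dt = 0 with V > 0 fixes P* = (prey growth rate)/(VP coefficient) — independent of the other coefficients.
With the change, P* = 0.342/0.0265 = 12.9; it falls from 35.8.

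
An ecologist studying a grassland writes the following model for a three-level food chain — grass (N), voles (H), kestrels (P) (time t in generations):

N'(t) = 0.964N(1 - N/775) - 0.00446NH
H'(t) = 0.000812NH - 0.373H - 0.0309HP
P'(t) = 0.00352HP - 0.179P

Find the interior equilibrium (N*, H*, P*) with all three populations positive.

From dP/dt = 0: 0.00352H* = 0.179, so H* = 50.9.
From dN/dt = 0: 0.964(1 - N*/775) = 0.00446·50.9, giving N* = 775·(1 - 0.235) = 593.
From dH/dt = 0: 0.000812·593 - 0.373 = 0.0309P*, so P* = 0.108/0.0309 = 3.5.

N* ≈ 593, H* ≈ 50.9, P* ≈ 3.5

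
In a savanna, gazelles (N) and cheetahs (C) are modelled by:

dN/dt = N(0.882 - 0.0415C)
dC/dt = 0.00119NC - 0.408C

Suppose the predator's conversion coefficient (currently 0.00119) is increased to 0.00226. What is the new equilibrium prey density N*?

N* ≈ 181

At the interior fixed point, setting dC/dt = 0 with C > 0 fixes N* = (predator death rate)/(NC coefficient) — independent of the other coefficients.
With the change, N* = 0.408/0.00226 = 181; it falls from 343.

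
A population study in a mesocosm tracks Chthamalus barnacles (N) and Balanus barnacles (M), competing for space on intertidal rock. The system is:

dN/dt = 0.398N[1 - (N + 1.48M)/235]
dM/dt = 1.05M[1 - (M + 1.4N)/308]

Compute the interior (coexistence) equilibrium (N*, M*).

Setting both brackets to zero gives the nullclines N + 1.48M = 235 and 1.4N + M = 308.
Substituting M = 308 - 1.4N into the first: N(1 - 1.48·1.4) = 235 - 1.48·308.
So N* = -221/-1.07 = 206, and then M* = 308 - 1.4·206 = 19.6.

N* ≈ 206, M* ≈ 19.6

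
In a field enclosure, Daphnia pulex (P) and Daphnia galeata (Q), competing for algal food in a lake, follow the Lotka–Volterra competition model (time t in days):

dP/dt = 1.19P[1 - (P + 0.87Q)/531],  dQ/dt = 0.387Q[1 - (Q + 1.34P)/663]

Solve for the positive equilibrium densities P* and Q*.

Setting both brackets to zero gives the nullclines P + 0.87Q = 531 and 1.34P + Q = 663.
Substituting Q = 663 - 1.34P into the first: P(1 - 0.87·1.34) = 531 - 0.87·663.
So P* = -45.8/-0.166 = 276, and then Q* = 663 - 1.34·276 = 293.

P* ≈ 276, Q* ≈ 293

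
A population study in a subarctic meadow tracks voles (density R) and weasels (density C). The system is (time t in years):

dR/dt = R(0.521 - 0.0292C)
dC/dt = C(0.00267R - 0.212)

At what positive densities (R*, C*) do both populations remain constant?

Set dC/dt = 0 with C > 0: 0.00267R - 0.212 = 0, so R* = 0.212/0.00267 = 79.4.
Set dR/dt = 0 with R > 0: 0.521 - 0.0292C = 0, so C* = 0.521/0.0292 = 17.8.

R* ≈ 79.4, C* ≈ 17.8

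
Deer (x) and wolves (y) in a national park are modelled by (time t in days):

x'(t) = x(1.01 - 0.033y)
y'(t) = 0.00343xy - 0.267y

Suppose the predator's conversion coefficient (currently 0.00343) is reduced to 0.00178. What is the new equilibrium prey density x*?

At the interior fixed point, setting dy/dt = 0 with y > 0 fixes x* = (predator death rate)/(xy coefficient) — independent of the other coefficients.
With the change, x* = 0.267/0.00178 = 150; it rises from 77.8.

x* ≈ 150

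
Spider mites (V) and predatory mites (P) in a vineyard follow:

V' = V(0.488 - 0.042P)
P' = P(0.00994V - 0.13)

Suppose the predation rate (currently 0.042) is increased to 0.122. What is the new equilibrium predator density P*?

At the interior fixed point, setting dV/dt = 0 with V > 0 fixes P* = (prey growth rate)/(VP coefficient) — independent of the other coefficients.
With the change, P* = 0.488/0.122 = 4; it falls from 11.6.

P* ≈ 4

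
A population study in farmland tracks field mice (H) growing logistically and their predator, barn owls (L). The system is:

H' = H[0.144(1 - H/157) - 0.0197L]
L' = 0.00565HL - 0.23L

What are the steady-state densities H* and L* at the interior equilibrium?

H* ≈ 40.7, L* ≈ 5.41

From dL/dt = 0 with L > 0: 0.00565H* = 0.23, so H* = 40.7.
Substitute into dH/dt = 0: 0.144(1 - 40.7/157) = 0.0197L*.
The bracket is 0.741, giving L* = 0.107/0.0197 = 5.41.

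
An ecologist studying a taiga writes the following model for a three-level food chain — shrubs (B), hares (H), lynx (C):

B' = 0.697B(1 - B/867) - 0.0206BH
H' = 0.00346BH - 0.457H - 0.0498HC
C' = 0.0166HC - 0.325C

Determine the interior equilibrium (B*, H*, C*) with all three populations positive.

B* ≈ 365, H* ≈ 19.6, C* ≈ 16.2

From dC/dt = 0: 0.0166H* = 0.325, so H* = 19.6.
From dB/dt = 0: 0.697(1 - B*/867) = 0.0206·19.6, giving B* = 867·(1 - 0.579) = 365.
From dH/dt = 0: 0.00346·365 - 0.457 = 0.0498C*, so C* = 0.807/0.0498 = 16.2.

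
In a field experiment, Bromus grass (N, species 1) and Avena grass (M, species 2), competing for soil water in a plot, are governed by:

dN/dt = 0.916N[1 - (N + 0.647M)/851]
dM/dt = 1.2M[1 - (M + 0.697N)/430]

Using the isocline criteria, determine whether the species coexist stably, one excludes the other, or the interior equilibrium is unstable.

species 1 excludes species 2

Compare the nullcline intercepts: K1/α12 = 851/0.647 = 1320 > K2 = 430; K2/α21 = 430/0.697 = 617 < K1 = 851.
Since the inequalities point opposite ways, species 1 can invade but species 2 cannot.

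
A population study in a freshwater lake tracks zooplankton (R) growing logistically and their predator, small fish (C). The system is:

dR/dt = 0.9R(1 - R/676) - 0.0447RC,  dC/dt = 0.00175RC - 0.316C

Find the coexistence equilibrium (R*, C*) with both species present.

From dC/dt = 0 with C > 0: 0.00175R* = 0.316, so R* = 181.
Substitute into dR/dt = 0: 0.9(1 - 181/676) = 0.0447C*.
The bracket is 0.733, giving C* = 0.66/0.0447 = 14.8.

R* ≈ 181, C* ≈ 14.8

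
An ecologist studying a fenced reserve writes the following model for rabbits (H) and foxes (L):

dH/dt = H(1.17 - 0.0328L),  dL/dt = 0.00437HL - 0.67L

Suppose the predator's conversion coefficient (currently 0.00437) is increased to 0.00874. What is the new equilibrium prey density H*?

At the interior fixed point, setting dL/dt = 0 with L > 0 fixes H* = (predator death rate)/(HL coefficient) — independent of the other coefficients.
With the change, H* = 0.67/0.00874 = 76.7; it falls from 153.

H* ≈ 76.7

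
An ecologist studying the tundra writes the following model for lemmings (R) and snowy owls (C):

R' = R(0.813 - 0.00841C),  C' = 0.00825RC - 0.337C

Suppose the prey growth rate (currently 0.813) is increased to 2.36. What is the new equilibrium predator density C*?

At the interior fixed point, setting dR/dt = 0 with R > 0 fixes C* = (prey growth rate)/(RC coefficient) — independent of the other coefficients.
With the change, C* = 2.36/0.00841 = 281; it rises from 96.7.

C* ≈ 281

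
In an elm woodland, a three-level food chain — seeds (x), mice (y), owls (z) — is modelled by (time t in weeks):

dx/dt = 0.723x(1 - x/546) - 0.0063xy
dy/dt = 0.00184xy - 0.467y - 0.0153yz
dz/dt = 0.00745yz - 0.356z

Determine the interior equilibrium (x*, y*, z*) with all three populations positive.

x* ≈ 319, y* ≈ 47.8, z* ≈ 7.8

From dz/dt = 0: 0.00745y* = 0.356, so y* = 47.8.
From dx/dt = 0: 0.723(1 - x*/546) = 0.0063·47.8, giving x* = 546·(1 - 0.416) = 319.
From dy/dt = 0: 0.00184·319 - 0.467 = 0.0153z*, so z* = 0.119/0.0153 = 7.8.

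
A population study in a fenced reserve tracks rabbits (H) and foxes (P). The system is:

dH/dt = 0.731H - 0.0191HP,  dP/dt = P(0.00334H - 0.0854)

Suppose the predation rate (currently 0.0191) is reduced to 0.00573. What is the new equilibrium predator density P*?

P* ≈ 128

At the interior fixed point, setting dH/dt = 0 with H > 0 fixes P* = (prey growth rate)/(HP coefficient) — independent of the other coefficients.
With the change, P* = 0.731/0.00573 = 128; it rises from 38.3.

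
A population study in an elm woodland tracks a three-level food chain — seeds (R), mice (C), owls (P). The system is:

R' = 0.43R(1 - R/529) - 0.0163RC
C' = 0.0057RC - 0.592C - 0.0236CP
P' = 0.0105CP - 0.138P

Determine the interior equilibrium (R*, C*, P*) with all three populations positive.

R* ≈ 265, C* ≈ 13.1, P* ≈ 39

From dP/dt = 0: 0.0105C* = 0.138, so C* = 13.1.
From dR/dt = 0: 0.43(1 - R*/529) = 0.0163·13.1, giving R* = 529·(1 - 0.498) = 265.
From dC/dt = 0: 0.0057·265 - 0.592 = 0.0236P*, so P* = 0.921/0.0236 = 39.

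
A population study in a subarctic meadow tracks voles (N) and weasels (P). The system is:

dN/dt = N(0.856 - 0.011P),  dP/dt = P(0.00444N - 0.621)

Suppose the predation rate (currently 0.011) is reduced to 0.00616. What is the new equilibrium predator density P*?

At the interior fixed point, setting dN/dt = 0 with N > 0 fixes P* = (prey growth rate)/(NP coefficient) — independent of the other coefficients.
With the change, P* = 0.856/0.00616 = 139; it rises from 77.8.

P* ≈ 139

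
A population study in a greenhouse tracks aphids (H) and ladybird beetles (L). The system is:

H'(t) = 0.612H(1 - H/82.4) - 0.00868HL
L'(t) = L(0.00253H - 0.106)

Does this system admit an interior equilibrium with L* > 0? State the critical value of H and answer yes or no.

The predator equation gives dL/dt > 0 only when H > 0.106/0.00253 = 41.9.
Without the predator, H → K = 82.4. Since 82.4 > 41.9, the predator can invade and persist.

Threshold H = 41.9; K > 41.9, so yes, the predator persists.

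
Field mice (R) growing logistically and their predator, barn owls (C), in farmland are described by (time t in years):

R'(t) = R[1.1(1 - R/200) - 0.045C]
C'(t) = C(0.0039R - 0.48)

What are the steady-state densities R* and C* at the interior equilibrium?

R* ≈ 123, C* ≈ 9.4

From dC/dt = 0 with C > 0: 0.0039R* = 0.48, so R* = 123.
Substitute into dR/dt = 0: 1.1(1 - 123/200) = 0.045C*.
The bracket is 0.385, giving C* = 0.423/0.045 = 9.4.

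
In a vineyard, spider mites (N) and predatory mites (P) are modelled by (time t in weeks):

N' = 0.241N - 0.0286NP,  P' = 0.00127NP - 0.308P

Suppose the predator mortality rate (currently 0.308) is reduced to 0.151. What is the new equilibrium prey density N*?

N* ≈ 119

At the interior fixed point, setting dP/dt = 0 with P > 0 fixes N* = (predator death rate)/(NP coefficient) — independent of the other coefficients.
With the change, N* = 0.151/0.00127 = 119; it falls from 243.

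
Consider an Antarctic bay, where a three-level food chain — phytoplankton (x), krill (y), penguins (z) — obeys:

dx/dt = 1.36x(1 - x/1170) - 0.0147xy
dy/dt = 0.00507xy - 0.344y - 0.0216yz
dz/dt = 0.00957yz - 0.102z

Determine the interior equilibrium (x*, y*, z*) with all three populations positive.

x* ≈ 1040, y* ≈ 10.7, z* ≈ 227

From dz/dt = 0: 0.00957y* = 0.102, so y* = 10.7.
From dx/dt = 0: 1.36(1 - x*/1170) = 0.0147·10.7, giving x* = 1170·(1 - 0.115) = 1040.
From dy/dt = 0: 0.00507·1040 - 0.344 = 0.0216z*, so z* = 4.9/0.0216 = 227.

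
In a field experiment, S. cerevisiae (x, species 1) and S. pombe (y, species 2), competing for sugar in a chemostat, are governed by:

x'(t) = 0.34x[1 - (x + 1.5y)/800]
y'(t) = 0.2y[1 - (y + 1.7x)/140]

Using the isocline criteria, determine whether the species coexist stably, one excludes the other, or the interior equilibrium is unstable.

species 1 excludes species 2

Compare the nullcline intercepts: K1/α12 = 800/1.5 = 533 > K2 = 140; K2/α21 = 140/1.7 = 82.4 < K1 = 800.
Since the inequalities point opposite ways, species 1 can invade but species 2 cannot.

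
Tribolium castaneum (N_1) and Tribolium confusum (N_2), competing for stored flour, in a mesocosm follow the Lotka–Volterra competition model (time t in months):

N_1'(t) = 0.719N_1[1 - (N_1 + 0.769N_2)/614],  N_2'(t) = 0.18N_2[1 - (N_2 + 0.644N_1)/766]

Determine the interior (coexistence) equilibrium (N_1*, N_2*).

N_1* ≈ 49.4, N_2* ≈ 734

Setting both brackets to zero gives the nullclines N_1 + 0.769N_2 = 614 and 0.644N_1 + N_2 = 766.
Substituting N_2 = 766 - 0.644N_1 into the first: N_1(1 - 0.769·0.644) = 614 - 0.769·766.
So N_1* = 24.9/0.505 = 49.4, and then N_2* = 766 - 0.644·49.4 = 734.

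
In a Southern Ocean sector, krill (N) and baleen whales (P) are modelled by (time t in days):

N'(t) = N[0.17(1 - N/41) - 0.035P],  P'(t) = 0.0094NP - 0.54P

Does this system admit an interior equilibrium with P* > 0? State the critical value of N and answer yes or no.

The predator equation gives dP/dt > 0 only when N > 0.54/0.0094 = 57.4.
Without the predator, N → K = 41. Since 41 < 57.4, the predator cannot invade.

Threshold N = 57.4; K < 57.4, so no, the predator goes extinct.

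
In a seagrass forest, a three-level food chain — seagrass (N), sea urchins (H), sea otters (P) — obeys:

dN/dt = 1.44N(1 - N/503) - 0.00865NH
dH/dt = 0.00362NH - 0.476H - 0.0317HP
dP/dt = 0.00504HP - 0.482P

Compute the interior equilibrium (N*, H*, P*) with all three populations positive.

N* ≈ 214, H* ≈ 95.6, P* ≈ 9.43

From dP/dt = 0: 0.00504H* = 0.482, so H* = 95.6.
From dN/dt = 0: 1.44(1 - N*/503) = 0.00865·95.6, giving N* = 503·(1 - 0.574) = 214.
From dH/dt = 0: 0.00362·214 - 0.476 = 0.0317P*, so P* = 0.299/0.0317 = 9.43.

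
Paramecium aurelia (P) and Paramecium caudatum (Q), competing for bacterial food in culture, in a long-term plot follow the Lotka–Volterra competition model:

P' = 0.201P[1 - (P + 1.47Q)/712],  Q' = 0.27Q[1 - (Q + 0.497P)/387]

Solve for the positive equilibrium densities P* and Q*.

P* ≈ 531, Q* ≈ 123

Setting both brackets to zero gives the nullclines P + 1.47Q = 712 and 0.497P + Q = 387.
Substituting Q = 387 - 0.497P into the first: P(1 - 1.47·0.497) = 712 - 1.47·387.
So P* = 143/0.269 = 531, and then Q* = 387 - 0.497·531 = 123.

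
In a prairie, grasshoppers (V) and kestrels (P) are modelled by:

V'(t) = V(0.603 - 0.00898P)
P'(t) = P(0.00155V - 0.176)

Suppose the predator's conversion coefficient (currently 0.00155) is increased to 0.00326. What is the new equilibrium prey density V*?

V* ≈ 54

At the interior fixed point, setting dP/dt = 0 with P > 0 fixes V* = (predator death rate)/(VP coefficient) — independent of the other coefficients.
With the change, V* = 0.176/0.00326 = 54; it falls from 114.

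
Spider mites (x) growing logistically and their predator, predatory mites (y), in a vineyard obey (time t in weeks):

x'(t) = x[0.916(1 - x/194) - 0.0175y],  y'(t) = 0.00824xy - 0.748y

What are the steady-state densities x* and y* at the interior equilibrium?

x* ≈ 90.8, y* ≈ 27.9

From dy/dt = 0 with y > 0: 0.00824x* = 0.748, so x* = 90.8.
Substitute into dx/dt = 0: 0.916(1 - 90.8/194) = 0.0175y*.
The bracket is 0.532, giving y* = 0.487/0.0175 = 27.9.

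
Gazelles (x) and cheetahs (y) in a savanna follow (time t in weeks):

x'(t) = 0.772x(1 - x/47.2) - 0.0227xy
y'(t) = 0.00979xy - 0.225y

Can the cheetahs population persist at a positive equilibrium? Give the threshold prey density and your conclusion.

Threshold x = 23; K > 23, so yes, the predator persists.

The predator equation gives dy/dt > 0 only when x > 0.225/0.00979 = 23.
Without the predator, x → K = 47.2. Since 47.2 > 23, the predator can invade and persist.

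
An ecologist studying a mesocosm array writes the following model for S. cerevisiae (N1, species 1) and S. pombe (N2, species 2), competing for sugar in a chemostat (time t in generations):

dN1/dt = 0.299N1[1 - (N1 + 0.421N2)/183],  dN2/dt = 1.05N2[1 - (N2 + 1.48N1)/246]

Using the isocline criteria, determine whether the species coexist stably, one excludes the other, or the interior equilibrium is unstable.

Compare the nullcline intercepts: K1/α12 = 183/0.421 = 435 > K2 = 246; K2/α21 = 246/1.48 = 166 < K1 = 183.
Since the inequalities point opposite ways, species 1 can invade but species 2 cannot.

species 1 excludes species 2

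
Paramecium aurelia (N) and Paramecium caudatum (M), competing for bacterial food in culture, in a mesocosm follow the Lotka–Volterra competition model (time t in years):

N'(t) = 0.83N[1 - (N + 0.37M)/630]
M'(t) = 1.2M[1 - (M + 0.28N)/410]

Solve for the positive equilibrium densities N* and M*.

Setting both brackets to zero gives the nullclines N + 0.37M = 630 and 0.28N + M = 410.
Substituting M = 410 - 0.28N into the first: N(1 - 0.37·0.28) = 630 - 0.37·410.
So N* = 478/0.896 = 534, and then M* = 410 - 0.28·534 = 261.

N* ≈ 534, M* ≈ 261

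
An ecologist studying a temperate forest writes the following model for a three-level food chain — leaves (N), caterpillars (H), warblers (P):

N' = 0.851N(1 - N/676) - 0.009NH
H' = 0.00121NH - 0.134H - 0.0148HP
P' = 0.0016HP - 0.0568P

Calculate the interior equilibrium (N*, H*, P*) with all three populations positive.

From dP/dt = 0: 0.0016H* = 0.0568, so H* = 35.5.
From dN/dt = 0: 0.851(1 - N*/676) = 0.009·35.5, giving N* = 676·(1 - 0.375) = 422.
From dH/dt = 0: 0.00121·422 - 0.134 = 0.0148P*, so P* = 0.377/0.0148 = 25.5.

N* ≈ 422, H* ≈ 35.5, P* ≈ 25.5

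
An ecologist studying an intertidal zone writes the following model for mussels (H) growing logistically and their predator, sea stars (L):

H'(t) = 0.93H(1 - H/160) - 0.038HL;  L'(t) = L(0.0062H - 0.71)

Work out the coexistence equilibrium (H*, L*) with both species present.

From dL/dt = 0 with L > 0: 0.0062H* = 0.71, so H* = 115.
Substitute into dH/dt = 0: 0.93(1 - 115/160) = 0.038L*.
The bracket is 0.284, giving L* = 0.264/0.038 = 6.96.

H* ≈ 115, L* ≈ 6.96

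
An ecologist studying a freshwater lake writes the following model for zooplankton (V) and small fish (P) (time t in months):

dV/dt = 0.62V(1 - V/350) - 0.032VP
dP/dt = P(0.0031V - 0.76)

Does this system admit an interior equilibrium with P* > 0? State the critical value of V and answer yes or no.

Threshold V = 245; K > 245, so yes, the predator persists.

The predator equation gives dP/dt > 0 only when V > 0.76/0.0031 = 245.
Without the predator, V → K = 350. Since 350 > 245, the predator can invade and persist.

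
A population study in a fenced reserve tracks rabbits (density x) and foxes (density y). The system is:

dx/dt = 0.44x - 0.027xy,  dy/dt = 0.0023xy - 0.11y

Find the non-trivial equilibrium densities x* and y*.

x* ≈ 47.8, y* ≈ 16.3

Set dy/dt = 0 with y > 0: 0.0023x - 0.11 = 0, so x* = 0.11/0.0023 = 47.8.
Set dx/dt = 0 with x > 0: 0.44 - 0.027y = 0, so y* = 0.44/0.027 = 16.3.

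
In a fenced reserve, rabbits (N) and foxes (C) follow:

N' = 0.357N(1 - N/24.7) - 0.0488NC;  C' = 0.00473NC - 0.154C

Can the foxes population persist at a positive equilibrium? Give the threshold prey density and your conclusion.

Threshold N = 32.6; K < 32.6, so no, the predator goes extinct.

The predator equation gives dC/dt > 0 only when N > 0.154/0.00473 = 32.6.
Without the predator, N → K = 24.7. Since 24.7 < 32.6, the predator cannot invade.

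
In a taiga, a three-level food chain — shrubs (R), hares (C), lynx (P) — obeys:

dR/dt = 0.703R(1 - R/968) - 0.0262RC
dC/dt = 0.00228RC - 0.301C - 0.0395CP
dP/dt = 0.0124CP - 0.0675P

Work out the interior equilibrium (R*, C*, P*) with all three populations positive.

R* ≈ 772, C* ≈ 5.44, P* ≈ 36.9

From dP/dt = 0: 0.0124C* = 0.0675, so C* = 5.44.
From dR/dt = 0: 0.703(1 - R*/968) = 0.0262·5.44, giving R* = 968·(1 - 0.203) = 772.
From dC/dt = 0: 0.00228·772 - 0.301 = 0.0395P*, so P* = 1.46/0.0395 = 36.9.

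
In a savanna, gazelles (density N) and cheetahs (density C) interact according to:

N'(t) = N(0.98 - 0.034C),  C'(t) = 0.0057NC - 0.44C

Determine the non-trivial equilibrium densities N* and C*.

Set dC/dt = 0 with C > 0: 0.0057N - 0.44 = 0, so N* = 0.44/0.0057 = 77.2.
Set dN/dt = 0 with N > 0: 0.98 - 0.034C = 0, so C* = 0.98/0.034 = 28.8.

N* ≈ 77.2, C* ≈ 28.8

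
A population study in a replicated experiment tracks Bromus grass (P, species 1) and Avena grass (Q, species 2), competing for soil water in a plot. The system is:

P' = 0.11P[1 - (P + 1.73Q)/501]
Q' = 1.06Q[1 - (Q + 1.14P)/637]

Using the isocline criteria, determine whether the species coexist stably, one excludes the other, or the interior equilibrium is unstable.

Compare the nullcline intercepts: K1/α12 = 501/1.73 = 290 < K2 = 637; K2/α21 = 637/1.14 = 559 > K1 = 501.
Since the inequalities point opposite ways, species 2 can invade but species 1 cannot.

species 2 excludes species 1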